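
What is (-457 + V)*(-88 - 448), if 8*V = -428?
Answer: 273628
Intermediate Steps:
V = -107/2 (V = (1/8)*(-428) = -107/2 ≈ -53.500)
(-457 + V)*(-88 - 448) = (-457 - 107/2)*(-88 - 448) = -1021/2*(-536) = 273628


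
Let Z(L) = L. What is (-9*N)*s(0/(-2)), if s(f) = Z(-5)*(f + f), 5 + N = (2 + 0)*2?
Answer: 0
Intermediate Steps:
N = -1 (N = -5 + (2 + 0)*2 = -5 + 2*2 = -5 + 4 = -1)
s(f) = -10*f (s(f) = -5*(f + f) = -10*f)
(-9*N)*s(0/(-2)) = (-9*(-1))*(-0/(-2)) = 9*(-0*(-1)/2) = 9*(-10*0) = 9*0 = 0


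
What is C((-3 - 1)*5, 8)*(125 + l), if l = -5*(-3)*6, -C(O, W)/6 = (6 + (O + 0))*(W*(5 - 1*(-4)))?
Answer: 1300320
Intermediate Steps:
C(O, W) = -54*W*(6 + O) (C(O, W) = -6*(6 + (O + 0))*W*(5 - 1*(-4)) = -6*(6 + O)*W*(5 + 4) = -6*(6 + O)*W*9 = -6*(6 + O)*9*W = -54*W*(6 + O))
l = 90 (l = 15*6 = 90)
C((-3 - 1)*5, 8)*(125 + l) = (-54*8*(6 + (-3 - 1)*5))*(125 + 90) = -54*8*(6 - 4*5)*215 = -54*8*(6 - 20)*215 = -54*8*(-14)*215 = 6048*215 = 1300320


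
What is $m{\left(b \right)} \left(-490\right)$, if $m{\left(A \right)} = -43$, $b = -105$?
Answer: $21070$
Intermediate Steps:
$m{\left(b \right)} \left(-490\right) = \left(-43\right) \left(-490\right) = 21070$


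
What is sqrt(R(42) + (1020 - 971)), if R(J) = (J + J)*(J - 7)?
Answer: 7*sqrt(61) ≈ 54.672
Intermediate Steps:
R(J) = 2*J*(-7 + J) (R(J) = (2*J)*(-7 + J) = 2*J*(-7 + J))
sqrt(R(42) + (1020 - 971)) = sqrt(2*42*(-7 + 42) + (1020 - 971)) = sqrt(2*42*35 + 49) = sqrt(2940 + 49) = sqrt(2989) = 7*sqrt(61)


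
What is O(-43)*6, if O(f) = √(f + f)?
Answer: 6*I*√86 ≈ 55.642*I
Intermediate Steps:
O(f) = √2*√f (O(f) = √(2*f) = √2*√f)
O(-43)*6 = (√2*√(-43))*6 = (√2*(I*√43))*6 = (I*√86)*6 = 6*I*√86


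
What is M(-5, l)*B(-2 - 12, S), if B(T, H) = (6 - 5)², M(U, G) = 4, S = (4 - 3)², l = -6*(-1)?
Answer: 4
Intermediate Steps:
l = 6
S = 1 (S = 1² = 1)
B(T, H) = 1 (B(T, H) = 1² = 1)
M(-5, l)*B(-2 - 12, S) = 4*1 = 4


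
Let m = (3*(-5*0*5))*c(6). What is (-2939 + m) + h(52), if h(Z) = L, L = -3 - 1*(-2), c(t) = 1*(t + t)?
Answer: -2940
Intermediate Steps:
c(t) = 2*t (c(t) = 1*(2*t) = 2*t)
L = -1 (L = -3 + 2 = -1)
h(Z) = -1
m = 0 (m = (3*(-5*0*5))*(2*6) = (3*(0*5))*12 = (3*0)*12 = 0*12 = 0)
(-2939 + m) + h(52) = (-2939 + 0) - 1 = -2939 - 1 = -2940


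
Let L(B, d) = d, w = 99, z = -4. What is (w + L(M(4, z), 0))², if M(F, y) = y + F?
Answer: 9801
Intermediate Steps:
M(F, y) = F + y
(w + L(M(4, z), 0))² = (99 + 0)² = 99² = 9801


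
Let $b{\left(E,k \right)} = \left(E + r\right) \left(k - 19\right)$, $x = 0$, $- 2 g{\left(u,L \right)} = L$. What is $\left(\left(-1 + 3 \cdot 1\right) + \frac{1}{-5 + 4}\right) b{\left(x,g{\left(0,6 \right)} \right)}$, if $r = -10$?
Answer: $220$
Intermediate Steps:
$g{\left(u,L \right)} = - \frac{L}{2}$
$b{\left(E,k \right)} = \left(-19 + k\right) \left(-10 + E\right)$ ($b{\left(E,k \right)} = \left(E - 10\right) \left(k - 19\right) = \left(-10 + E\right) \left(-19 + k\right) = \left(-19 + k\right) \left(-10 + E\right)$)
$\left(\left(-1 + 3 \cdot 1\right) + \frac{1}{-5 + 4}\right) b{\left(x,g{\left(0,6 \right)} \right)} = \left(\left(-1 + 3 \cdot 1\right) + \frac{1}{-5 + 4}\right) \left(190 - 0 - 10 \left(\left(- \frac{1}{2}\right) 6\right) + 0 \left(\left(- \frac{1}{2}\right) 6\right)\right) = \left(\left(-1 + 3\right) + \frac{1}{-1}\right) \left(190 + 0 - -30 + 0 \left(-3\right)\right) = \left(2 - 1\right) \left(190 + 0 + 30 + 0\right) = 1 \cdot 220 = 220$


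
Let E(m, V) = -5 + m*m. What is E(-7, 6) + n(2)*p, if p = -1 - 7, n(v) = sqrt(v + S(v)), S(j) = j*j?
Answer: 44 - 8*sqrt(6) ≈ 24.404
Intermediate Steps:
S(j) = j**2
n(v) = sqrt(v + v**2)
p = -8
E(m, V) = -5 + m**2
E(-7, 6) + n(2)*p = (-5 + (-7)**2) + sqrt(2*(1 + 2))*(-8) = (-5 + 49) + sqrt(2*3)*(-8) = 44 + sqrt(6)*(-8) = 44 - 8*sqrt(6)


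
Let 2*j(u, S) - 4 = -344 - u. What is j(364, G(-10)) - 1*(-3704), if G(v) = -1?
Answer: 3352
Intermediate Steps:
j(u, S) = -170 - u/2 (j(u, S) = 2 + (-344 - u)/2 = 2 + (-172 - u/2) = -170 - u/2)
j(364, G(-10)) - 1*(-3704) = (-170 - ½*364) - 1*(-3704) = (-170 - 182) + 3704 = -352 + 3704 = 3352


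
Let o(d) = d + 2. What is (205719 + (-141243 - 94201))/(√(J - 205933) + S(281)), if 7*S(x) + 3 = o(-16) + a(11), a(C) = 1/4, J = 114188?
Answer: 55764100/71932569 + 23304400*I*√91745/71932569 ≈ 0.77523 + 98.13*I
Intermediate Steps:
o(d) = 2 + d
a(C) = ¼
S(x) = -67/28 (S(x) = -3/7 + ((2 - 16) + ¼)/7 = -3/7 + (-14 + ¼)/7 = -3/7 + (⅐)*(-55/4) = -3/7 - 55/28 = -67/28)
(205719 + (-141243 - 94201))/(√(J - 205933) + S(281)) = (205719 + (-141243 - 94201))/(√(114188 - 205933) - 67/28) = (205719 - 235444)/(√(-91745) - 67/28) = -29725/(I*√91745 - 67/28) = -29725/(-67/28 + I*√91745)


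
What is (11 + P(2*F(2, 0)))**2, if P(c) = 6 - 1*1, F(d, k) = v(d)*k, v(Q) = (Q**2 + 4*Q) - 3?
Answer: 256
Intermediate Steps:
v(Q) = -3 + Q**2 + 4*Q
F(d, k) = k*(-3 + d**2 + 4*d) (F(d, k) = (-3 + d**2 + 4*d)*k = k*(-3 + d**2 + 4*d))
P(c) = 5 (P(c) = 6 - 1 = 5)
(11 + P(2*F(2, 0)))**2 = (11 + 5)**2 = 16**2 = 256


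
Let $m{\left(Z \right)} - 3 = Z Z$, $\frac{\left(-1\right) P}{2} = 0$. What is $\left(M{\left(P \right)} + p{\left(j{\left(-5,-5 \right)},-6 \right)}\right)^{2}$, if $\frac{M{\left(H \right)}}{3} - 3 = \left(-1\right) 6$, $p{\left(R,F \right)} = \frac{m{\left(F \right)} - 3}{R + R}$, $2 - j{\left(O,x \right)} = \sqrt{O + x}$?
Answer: $- \frac{810}{\left(2 - i \sqrt{10}\right)^{2}} \approx 24.796 - 52.274 i$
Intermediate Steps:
$P = 0$ ($P = \left(-2\right) 0 = 0$)
$j{\left(O,x \right)} = 2 - \sqrt{O + x}$
$m{\left(Z \right)} = 3 + Z^{2}$ ($m{\left(Z \right)} = 3 + Z Z = 3 + Z^{2}$)
$p{\left(R,F \right)} = \frac{F^{2}}{2 R}$ ($p{\left(R,F \right)} = \frac{\left(3 + F^{2}\right) - 3}{R + R} = \frac{F^{2}}{2 R}$)
$M{\left(H \right)} = -9$ ($M{\left(H \right)} = 9 + 3 \left(\left(-1\right) 6\right) = 9 + 3 \left(-6\right) = 9 - 18 = -9$)
$\left(M{\left(P \right)} + p{\left(j{\left(-5,-5 \right)},-6 \right)}\right)^{2} = \left(-9 + \frac{\left(-6\right)^{2}}{2 \left(2 - \sqrt{-5 - 5}\right)}\right)^{2} = \left(-9 + \frac{1}{2} \cdot 36 \frac{1}{2 - \sqrt{-10}}\right)^{2} = \left(-9 + \frac{1}{2} \cdot 36 \frac{1}{2 - i \sqrt{10}}\right)^{2} = \left(-9 + \frac{18}{2 - i \sqrt{10}}\right)^{2}$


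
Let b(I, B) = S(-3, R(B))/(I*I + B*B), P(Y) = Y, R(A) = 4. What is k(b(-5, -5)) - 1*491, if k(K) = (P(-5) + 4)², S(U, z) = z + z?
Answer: -490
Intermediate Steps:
S(U, z) = 2*z
b(I, B) = 8/(B² + I²) (b(I, B) = (2*4)/(I*I + B*B) = 8/(I² + B²) = 8/(B² + I²))
k(K) = 1 (k(K) = (-5 + 4)² = (-1)² = 1)
k(b(-5, -5)) - 1*491 = 1 - 1*491 = 1 - 491 = -490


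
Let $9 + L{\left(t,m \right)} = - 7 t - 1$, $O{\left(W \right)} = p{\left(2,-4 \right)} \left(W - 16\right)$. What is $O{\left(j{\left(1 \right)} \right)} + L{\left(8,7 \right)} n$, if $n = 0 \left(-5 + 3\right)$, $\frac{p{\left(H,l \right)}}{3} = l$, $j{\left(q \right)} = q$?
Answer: $180$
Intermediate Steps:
$p{\left(H,l \right)} = 3 l$
$n = 0$ ($n = 0 \left(-2\right) = 0$)
$O{\left(W \right)} = 192 - 12 W$ ($O{\left(W \right)} = 3 \left(-4\right) \left(W - 16\right) = - 12 \left(-16 + W\right) = 192 - 12 W$)
$L{\left(t,m \right)} = -10 - 7 t$ ($L{\left(t,m \right)} = -9 - \left(1 + 7 t\right) = -10 - 7 t$)
$O{\left(j{\left(1 \right)} \right)} + L{\left(8,7 \right)} n = \left(192 - 12\right) + \left(-10 - 56\right) 0 = 180 - 0 = 180 + 0 = 180$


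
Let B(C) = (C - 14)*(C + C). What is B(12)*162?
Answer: -7776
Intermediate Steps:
B(C) = 2*C*(-14 + C) (B(C) = (-14 + C)*(2*C) = 2*C*(-14 + C))
B(12)*162 = (2*12*(-14 + 12))*162 = (2*12*(-2))*162 = -48*162 = -7776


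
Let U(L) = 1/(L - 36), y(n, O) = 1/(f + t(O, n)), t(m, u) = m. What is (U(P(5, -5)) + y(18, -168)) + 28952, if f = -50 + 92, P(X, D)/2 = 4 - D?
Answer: 1823972/63 ≈ 28952.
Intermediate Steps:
P(X, D) = 8 - 2*D (P(X, D) = 2*(4 - D) = 8 - 2*D)
f = 42
y(n, O) = 1/(42 + O)
U(L) = 1/(-36 + L)
(U(P(5, -5)) + y(18, -168)) + 28952 = (1/(-36 + (8 - 2*(-5))) + 1/(42 - 168)) + 28952 = (1/(-36 + (8 + 10)) + 1/(-126)) + 28952 = (1/(-36 + 18) - 1/126) + 28952 = (1/(-18) - 1/126) + 28952 = (-1/18 - 1/126) + 28952 = -4/63 + 28952 = 1823972/63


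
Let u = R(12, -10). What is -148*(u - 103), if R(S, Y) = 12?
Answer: 13468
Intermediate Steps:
u = 12
-148*(u - 103) = -148*(12 - 103) = -148*(-91) = 13468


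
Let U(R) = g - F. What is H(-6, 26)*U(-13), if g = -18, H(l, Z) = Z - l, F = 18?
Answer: -1152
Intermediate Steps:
U(R) = -36 (U(R) = -18 - 1*18 = -18 - 18 = -36)
H(-6, 26)*U(-13) = (26 - 1*(-6))*(-36) = (26 + 6)*(-36) = 32*(-36) = -1152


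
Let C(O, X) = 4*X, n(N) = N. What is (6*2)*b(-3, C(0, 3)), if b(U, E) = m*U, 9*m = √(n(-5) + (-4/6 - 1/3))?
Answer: -4*I*√6 ≈ -9.798*I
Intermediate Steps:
m = I*√6/9 (m = √(-5 + (-4/6 - 1/3))/9 = √(-5 + (-4*⅙ - 1*⅓))/9 = √(-5 + (-⅔ - ⅓))/9 = √(-5 - 1)/9 = √(-6)/9 = (I*√6)/9 = I*√6/9 ≈ 0.27217*I)
b(U, E) = I*U*√6/9 (b(U, E) = (I*√6/9)*U = I*U*√6/9)
(6*2)*b(-3, C(0, 3)) = (6*2)*((⅑)*I*(-3)*√6) = 12*(-I*√6/3) = -4*I*√6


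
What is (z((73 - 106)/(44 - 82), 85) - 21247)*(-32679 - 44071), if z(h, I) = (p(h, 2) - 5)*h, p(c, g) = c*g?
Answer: 588763832500/361 ≈ 1.6309e+9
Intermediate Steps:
z(h, I) = h*(-5 + 2*h) (z(h, I) = (h*2 - 5)*h = (2*h - 5)*h = (-5 + 2*h)*h = h*(-5 + 2*h))
(z((73 - 106)/(44 - 82), 85) - 21247)*(-32679 - 44071) = (((73 - 106)/(44 - 82))*(-5 + 2*((73 - 106)/(44 - 82))) - 21247)*(-32679 - 44071) = ((-33/(-38))*(-5 + 2*(-33/(-38))) - 21247)*(-76750) = ((-33*(-1/38))*(-5 + 2*(-33*(-1/38))) - 21247)*(-76750) = (33*(-5 + 2*(33/38))/38 - 21247)*(-76750) = (33*(-5 + 33/19)/38 - 21247)*(-76750) = ((33/38)*(-62/19) - 21247)*(-76750) = (-1023/361 - 21247)*(-76750) = -7671190/361*(-76750) = 588763832500/361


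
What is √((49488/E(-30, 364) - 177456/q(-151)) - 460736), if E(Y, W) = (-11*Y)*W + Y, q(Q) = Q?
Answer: 6*I*√116601775916232730/3022265 ≈ 677.91*I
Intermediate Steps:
E(Y, W) = Y - 11*W*Y (E(Y, W) = -11*W*Y + Y = Y - 11*W*Y)
√((49488/E(-30, 364) - 177456/q(-151)) - 460736) = √((49488/((-30*(1 - 11*364))) - 177456/(-151)) - 460736) = √((49488/((-30*(1 - 4004))) - 177456*(-1/151)) - 460736) = √((49488/((-30*(-4003))) + 177456/151) - 460736) = √((49488/120090 + 177456/151) - 460736) = √((49488*(1/120090) + 177456/151) - 460736) = √((8248/20015 + 177456/151) - 460736) = √(3553027288/3022265 - 460736) = √(-1388913259752/3022265) = 6*I*√116601775916232730/3022265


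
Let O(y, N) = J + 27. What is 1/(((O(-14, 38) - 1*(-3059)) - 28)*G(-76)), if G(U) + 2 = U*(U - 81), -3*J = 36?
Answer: 1/36338780 ≈ 2.7519e-8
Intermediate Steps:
J = -12 (J = -⅓*36 = -12)
O(y, N) = 15 (O(y, N) = -12 + 27 = 15)
G(U) = -2 + U*(-81 + U) (G(U) = -2 + U*(U - 81) = -2 + U*(-81 + U))
1/(((O(-14, 38) - 1*(-3059)) - 28)*G(-76)) = 1/(((15 - 1*(-3059)) - 28)*(-2 + (-76)² - 81*(-76))) = 1/(((15 + 3059) - 28)*(-2 + 5776 + 6156)) = 1/((3074 - 28)*11930) = (1/11930)/3046 = (1/3046)*(1/11930) = 1/36338780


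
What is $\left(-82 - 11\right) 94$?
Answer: $-8742$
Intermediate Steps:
$\left(-82 - 11\right) 94 = \left(-93\right) 94 = -8742$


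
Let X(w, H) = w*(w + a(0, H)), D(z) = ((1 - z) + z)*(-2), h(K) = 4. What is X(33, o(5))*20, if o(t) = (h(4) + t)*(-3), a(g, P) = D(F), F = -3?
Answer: 20460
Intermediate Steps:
D(z) = -2 (D(z) = 1*(-2) = -2)
a(g, P) = -2
o(t) = -12 - 3*t (o(t) = (4 + t)*(-3) = -12 - 3*t)
X(w, H) = w*(-2 + w) (X(w, H) = w*(w - 2) = w*(-2 + w))
X(33, o(5))*20 = (33*(-2 + 33))*20 = (33*31)*20 = 1023*20 = 20460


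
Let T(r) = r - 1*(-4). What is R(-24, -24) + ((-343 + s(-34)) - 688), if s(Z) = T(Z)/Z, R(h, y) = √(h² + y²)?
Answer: -17512/17 + 24*√2 ≈ -996.18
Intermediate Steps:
T(r) = 4 + r (T(r) = r + 4 = 4 + r)
s(Z) = (4 + Z)/Z
R(-24, -24) + ((-343 + s(-34)) - 688) = √((-24)² + (-24)²) + ((-343 + (4 - 34)/(-34)) - 688) = √(576 + 576) + ((-343 - 1/34*(-30)) - 688) = √1152 + ((-343 + 15/17) - 688) = 24*√2 + (-5816/17 - 688) = 24*√2 - 17512/17 = -17512/17 + 24*√2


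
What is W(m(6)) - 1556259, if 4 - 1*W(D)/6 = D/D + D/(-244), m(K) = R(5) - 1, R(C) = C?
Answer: -94930695/61 ≈ -1.5562e+6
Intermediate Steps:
m(K) = 4 (m(K) = 5 - 1 = 4)
W(D) = 18 + 3*D/122 (W(D) = 24 - 6*(D/D + D/(-244)) = 24 - 6*(1 + D*(-1/244)) = 24 - 6*(1 - D/244) = 24 + (-6 + 3*D/122) = 18 + 3*D/122)
W(m(6)) - 1556259 = (18 + (3/122)*4) - 1556259 = (18 + 6/61) - 1556259 = 1104/61 - 1556259 = -94930695/61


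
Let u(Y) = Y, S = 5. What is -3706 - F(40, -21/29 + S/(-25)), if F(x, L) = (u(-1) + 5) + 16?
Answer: -3726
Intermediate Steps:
F(x, L) = 20 (F(x, L) = (-1 + 5) + 16 = 4 + 16 = 20)
-3706 - F(40, -21/29 + S/(-25)) = -3706 - 1*20 = -3706 - 20 = -3726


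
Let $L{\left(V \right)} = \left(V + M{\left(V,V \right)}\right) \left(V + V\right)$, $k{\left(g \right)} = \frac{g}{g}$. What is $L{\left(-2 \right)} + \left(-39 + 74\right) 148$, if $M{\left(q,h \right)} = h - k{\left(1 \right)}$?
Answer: $5200$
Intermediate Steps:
$k{\left(g \right)} = 1$
$M{\left(q,h \right)} = -1 + h$ ($M{\left(q,h \right)} = h - 1 = -1 + h$)
$L{\left(V \right)} = 2 V \left(-1 + 2 V\right)$ ($L{\left(V \right)} = \left(V + \left(-1 + V\right)\right) \left(V + V\right) = \left(-1 + 2 V\right) 2 V = 2 V \left(-1 + 2 V\right)$)
$L{\left(-2 \right)} + \left(-39 + 74\right) 148 = 2 \left(-2\right) \left(-1 + 2 \left(-2\right)\right) + \left(-39 + 74\right) 148 = 2 \left(-2\right) \left(-1 - 4\right) + 35 \cdot 148 = 2 \left(-2\right) \left(-5\right) + 5180 = 20 + 5180 = 5200$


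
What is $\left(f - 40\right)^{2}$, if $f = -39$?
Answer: $6241$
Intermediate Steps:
$\left(f - 40\right)^{2} = \left(-39 - 40\right)^{2} = \left(-79\right)^{2} = 6241$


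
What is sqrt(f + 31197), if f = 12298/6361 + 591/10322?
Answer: sqrt(134498996439454243402)/65658242 ≈ 176.63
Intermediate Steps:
f = 130699307/65658242 (f = 12298*(1/6361) + 591*(1/10322) = 12298/6361 + 591/10322 = 130699307/65658242 ≈ 1.9906)
sqrt(f + 31197) = sqrt(130699307/65658242 + 31197) = sqrt(2048470874981/65658242) = sqrt(134498996439454243402)/65658242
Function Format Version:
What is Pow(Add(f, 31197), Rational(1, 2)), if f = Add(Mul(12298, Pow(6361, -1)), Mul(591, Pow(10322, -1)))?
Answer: Mul(Rational(1, 65658242), Pow(134498996439454243402, Rational(1, 2))) ≈ 176.63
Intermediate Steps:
f = Rational(130699307, 65658242) (f = Add(Mul(12298, Rational(1, 6361)), Mul(591, Rational(1, 10322))) = Add(Rational(12298, 6361), Rational(591, 10322)) = Rational(130699307, 65658242) ≈ 1.9906)
Pow(Add(f, 31197), Rational(1, 2)) = Pow(Add(Rational(130699307, 65658242), 31197), Rational(1, 2)) = Pow(Rational(2048470874981, 65658242), Rational(1, 2)) = Mul(Rational(1, 65658242), Pow(134498996439454243402, Rational(1, 2)))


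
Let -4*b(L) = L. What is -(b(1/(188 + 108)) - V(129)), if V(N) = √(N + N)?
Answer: 1/1184 + √258 ≈ 16.063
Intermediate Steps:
b(L) = -L/4
V(N) = √2*√N (V(N) = √(2*N) = √2*√N)
-(b(1/(188 + 108)) - V(129)) = -(-1/(4*(188 + 108)) - √2*√129) = -(-¼/296 - √258) = -(-¼*1/296 - √258) = -(-1/1184 - √258) = 1/1184 + √258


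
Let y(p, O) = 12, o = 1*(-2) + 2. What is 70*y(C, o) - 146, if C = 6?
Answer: 694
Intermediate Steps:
o = 0 (o = -2 + 2 = 0)
70*y(C, o) - 146 = 70*12 - 146 = 840 - 146 = 694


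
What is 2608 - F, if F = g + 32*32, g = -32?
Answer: 1616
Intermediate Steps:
F = 992 (F = -32 + 32*32 = -32 + 1024 = 992)
2608 - F = 2608 - 1*992 = 2608 - 992 = 1616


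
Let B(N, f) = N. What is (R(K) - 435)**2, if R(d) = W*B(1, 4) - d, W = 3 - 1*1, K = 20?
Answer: 205209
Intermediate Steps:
W = 2 (W = 3 - 1 = 2)
R(d) = 2 - d (R(d) = 2*1 - d = 2 - d)
(R(K) - 435)**2 = ((2 - 1*20) - 435)**2 = ((2 - 20) - 435)**2 = (-18 - 435)**2 = (-453)**2 = 205209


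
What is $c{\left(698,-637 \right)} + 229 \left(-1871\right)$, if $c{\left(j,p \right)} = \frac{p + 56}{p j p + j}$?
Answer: $- \frac{121351354284721}{283227460} \approx -4.2846 \cdot 10^{5}$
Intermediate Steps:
$c{\left(j,p \right)} = \frac{56 + p}{j + j p^{2}}$ ($c{\left(j,p \right)} = \frac{56 + p}{j p p + j} = \frac{56 + p}{j p^{2} + j} = \frac{56 + p}{j + j p^{2}}$)
$c{\left(698,-637 \right)} + 229 \left(-1871\right) = \frac{56 - 637}{698 \left(1 + \left(-637\right)^{2}\right)} + 229 \left(-1871\right) = \frac{1}{698} \frac{1}{1 + 405769} \left(-581\right) - 428459 = \frac{1}{698} \cdot \frac{1}{405770} \left(-581\right) - 428459 = - \frac{581}{283227460} - 428459 = - \frac{121351354284721}{283227460}$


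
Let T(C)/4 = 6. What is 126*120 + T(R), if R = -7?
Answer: 15144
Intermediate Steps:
T(C) = 24 (T(C) = 4*6 = 24)
126*120 + T(R) = 126*120 + 24 = 15120 + 24 = 15144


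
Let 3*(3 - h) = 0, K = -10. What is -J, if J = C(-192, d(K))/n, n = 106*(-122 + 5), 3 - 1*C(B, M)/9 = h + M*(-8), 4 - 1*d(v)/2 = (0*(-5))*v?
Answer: 32/689 ≈ 0.046444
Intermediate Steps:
d(v) = 8 (d(v) = 8 - 2*0*(-5)*v = 8 - 0*v = 8 - 2*0 = 8 + 0 = 8)
h = 3 (h = 3 - ⅓*0 = 3 + 0 = 3)
C(B, M) = 72*M (C(B, M) = 27 - 9*(3 + M*(-8)) = 27 - 9*(3 - 8*M) = 27 + (-27 + 72*M) = 72*M)
n = -12402 (n = 106*(-117) = -12402)
J = -32/689 (J = (72*8)/(-12402) = 576*(-1/12402) = -32/689 ≈ -0.046444)
-J = -1*(-32/689) = 32/689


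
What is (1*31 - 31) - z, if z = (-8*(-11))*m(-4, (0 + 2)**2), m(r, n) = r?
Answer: 352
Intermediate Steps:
z = -352 (z = -8*(-11)*(-4) = 88*(-4) = -352)
(1*31 - 31) - z = (1*31 - 31) - 1*(-352) = (31 - 31) + 352 = 0 + 352 = 352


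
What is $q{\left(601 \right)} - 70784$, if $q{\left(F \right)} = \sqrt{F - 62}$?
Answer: $-70784 + 7 \sqrt{11} \approx -70761.0$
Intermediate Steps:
$q{\left(F \right)} = \sqrt{-62 + F}$
$q{\left(601 \right)} - 70784 = \sqrt{-62 + 601} - 70784 = \sqrt{539} - 70784 = 7 \sqrt{11} - 70784 = -70784 + 7 \sqrt{11}$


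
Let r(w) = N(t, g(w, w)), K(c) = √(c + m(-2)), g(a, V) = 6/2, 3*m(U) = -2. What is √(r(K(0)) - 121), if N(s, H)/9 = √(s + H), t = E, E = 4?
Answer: √(-121 + 9*√7) ≈ 9.8584*I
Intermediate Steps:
m(U) = -⅔ (m(U) = (⅓)*(-2) = -⅔)
g(a, V) = 3 (g(a, V) = 6*(½) = 3)
t = 4
K(c) = √(-⅔ + c) (K(c) = √(c - ⅔) = √(-⅔ + c))
N(s, H) = 9*√(H + s) (N(s, H) = 9*√(s + H) = 9*√(H + s))
r(w) = 9*√7 (r(w) = 9*√(3 + 4) = 9*√7)
√(r(K(0)) - 121) = √(9*√7 - 121) = √(-121 + 9*√7)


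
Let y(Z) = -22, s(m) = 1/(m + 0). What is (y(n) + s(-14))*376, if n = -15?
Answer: -58092/7 ≈ -8298.9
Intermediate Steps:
s(m) = 1/m
(y(n) + s(-14))*376 = (-22 + 1/(-14))*376 = (-22 - 1/14)*376 = -309/14*376 = -58092/7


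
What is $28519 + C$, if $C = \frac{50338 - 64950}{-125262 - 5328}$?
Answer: $\frac{1862155411}{65295} \approx 28519.0$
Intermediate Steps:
$C = \frac{7306}{65295}$ ($C = - \frac{14612}{-125262 - 5328} = - \frac{14612}{-130590} = \left(-14612\right) \left(- \frac{1}{130590}\right) = \frac{7306}{65295} \approx 0.11189$)
$28519 + C = 28519 + \frac{7306}{65295} = \frac{1862155411}{65295}$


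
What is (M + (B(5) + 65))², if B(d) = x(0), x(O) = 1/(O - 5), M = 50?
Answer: 329476/25 ≈ 13179.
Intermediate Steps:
x(O) = 1/(-5 + O)
B(d) = -⅕ (B(d) = 1/(-5 + 0) = 1/(-5) = -⅕)
(M + (B(5) + 65))² = (50 + (-⅕ + 65))² = (50 + 324/5)² = (574/5)² = 329476/25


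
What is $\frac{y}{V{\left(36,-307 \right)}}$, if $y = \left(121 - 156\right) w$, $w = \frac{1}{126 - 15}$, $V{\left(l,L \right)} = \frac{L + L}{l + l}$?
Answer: $\frac{420}{11359} \approx 0.036975$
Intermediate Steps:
$V{\left(l,L \right)} = \frac{L}{l}$ ($V{\left(l,L \right)} = \frac{2 L}{2 l} = 2 L \frac{1}{2 l} = \frac{L}{l}$)
$w = \frac{1}{111} \approx 0.009009$
$y = - \frac{35}{111}$ ($y = \left(121 - 156\right) \frac{1}{111} = \left(-35\right) \frac{1}{111} = - \frac{35}{111} \approx -0.31532$)
$\frac{y}{V{\left(36,-307 \right)}} = - \frac{35}{111 \left(- \frac{307}{36}\right)} = \left(- \frac{35}{111}\right) \left(- \frac{36}{307}\right) = \frac{420}{11359}$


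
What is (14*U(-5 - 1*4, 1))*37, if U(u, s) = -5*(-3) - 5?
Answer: 5180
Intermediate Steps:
U(u, s) = 10 (U(u, s) = 15 - 5 = 10)
(14*U(-5 - 1*4, 1))*37 = (14*10)*37 = 140*37 = 5180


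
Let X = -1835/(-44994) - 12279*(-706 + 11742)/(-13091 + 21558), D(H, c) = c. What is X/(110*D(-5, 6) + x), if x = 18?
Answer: -6097168376791/258293726244 ≈ -23.606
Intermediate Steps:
X = -6097168376791/380964198 (X = -1835*(-1/44994) - 12279/(8467/11036) = 1835/44994 - 12279/(8467*(1/11036)) = 1835/44994 - 12279/8467/11036 = 1835/44994 - 12279*11036/8467 = 1835/44994 - 135511044/8467 = -6097168376791/380964198 ≈ -16005.)
X/(110*D(-5, 6) + x) = -6097168376791/(380964198*(110*6 + 18)) = -6097168376791/(380964198*(660 + 18)) = -6097168376791/380964198/678 = -6097168376791/380964198*1/678 = -6097168376791/258293726244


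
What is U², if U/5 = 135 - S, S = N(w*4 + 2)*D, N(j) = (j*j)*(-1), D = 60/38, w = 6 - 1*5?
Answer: 332150625/361 ≈ 9.2009e+5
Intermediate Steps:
w = 1 (w = 6 - 5 = 1)
D = 30/19 (D = 60*(1/38) = 30/19 ≈ 1.5789)
N(j) = -j² (N(j) = j²*(-1) = -j²)
S = -1080/19 (S = -(1*4 + 2)²*(30/19) = -(4 + 2)²*(30/19) = -1*6²*(30/19) = -1*36*(30/19) = -36*30/19 = -1080/19 ≈ -56.842)
U = 18225/19 (U = 5*(135 - 1*(-1080/19)) = 5*(135 + 1080/19) = 5*(3645/19) = 18225/19 ≈ 959.21)
U² = (18225/19)² = 332150625/361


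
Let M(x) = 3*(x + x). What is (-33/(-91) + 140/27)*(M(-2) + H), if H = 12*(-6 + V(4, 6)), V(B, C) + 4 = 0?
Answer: -599764/819 ≈ -732.31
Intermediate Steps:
V(B, C) = -4 (V(B, C) = -4 + 0 = -4)
M(x) = 6*x (M(x) = 3*(2*x) = 6*x)
H = -120 (H = 12*(-6 - 4) = 12*(-10) = -120)
(-33/(-91) + 140/27)*(M(-2) + H) = (-33/(-91) + 140/27)*(6*(-2) - 120) = (-33*(-1/91) + 140*(1/27))*(-12 - 120) = (33/91 + 140/27)*(-132) = (13631/2457)*(-132) = -599764/819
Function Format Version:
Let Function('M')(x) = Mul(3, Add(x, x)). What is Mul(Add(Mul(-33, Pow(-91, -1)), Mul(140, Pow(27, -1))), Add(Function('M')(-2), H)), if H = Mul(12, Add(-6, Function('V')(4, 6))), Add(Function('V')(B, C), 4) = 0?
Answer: Rational(-599764, 819) ≈ -732.31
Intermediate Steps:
Function('V')(B, C) = -4 (Function('V')(B, C) = Add(-4, 0) = -4)
Function('M')(x) = Mul(6, x) (Function('M')(x) = Mul(3, Mul(2, x)) = Mul(6, x))
H = -120 (H = Mul(12, Add(-6, -4)) = Mul(12, -10) = -120)
Mul(Add(Mul(-33, Pow(-91, -1)), Mul(140, Pow(27, -1))), Add(Function('M')(-2), H)) = Mul(Add(Mul(-33, Pow(-91, -1)), Mul(140, Pow(27, -1))), Add(Mul(6, -2), -120)) = Mul(Add(Mul(-33, Rational(-1, 91)), Mul(140, Rational(1, 27))), Add(-12, -120)) = Mul(Add(Rational(33, 91), Rational(140, 27)), -132) = Mul(Rational(13631, 2457), -132) = Rational(-599764, 819)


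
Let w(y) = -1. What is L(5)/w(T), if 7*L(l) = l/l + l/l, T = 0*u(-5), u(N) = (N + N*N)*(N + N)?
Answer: -2/7 ≈ -0.28571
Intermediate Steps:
u(N) = 2*N*(N + N²) (u(N) = (N + N²)*(2*N) = 2*N*(N + N²))
T = 0 (T = 0*(2*(-5)²*(1 - 5)) = 0*(2*25*(-4)) = 0*(-200) = 0)
L(l) = 2/7 (L(l) = (l/l + l/l)/7 = (1 + 1)/7 = (⅐)*2 = 2/7)
L(5)/w(T) = (2/7)/(-1) = (2/7)*(-1) = -2/7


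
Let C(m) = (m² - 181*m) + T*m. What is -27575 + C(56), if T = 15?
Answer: -33735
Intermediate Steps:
C(m) = m² - 166*m (C(m) = (m² - 181*m) + 15*m = m² - 166*m)
-27575 + C(56) = -27575 + 56*(-166 + 56) = -27575 + 56*(-110) = -27575 - 6160 = -33735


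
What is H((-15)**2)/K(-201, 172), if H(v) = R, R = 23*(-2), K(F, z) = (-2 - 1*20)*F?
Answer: -23/2211 ≈ -0.010403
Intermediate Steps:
K(F, z) = -22*F (K(F, z) = (-2 - 20)*F = -22*F)
R = -46
H(v) = -46
H((-15)**2)/K(-201, 172) = -46/((-22*(-201))) = -46/4422 = -46*1/4422 = -23/2211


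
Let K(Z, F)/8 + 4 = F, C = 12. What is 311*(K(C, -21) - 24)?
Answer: -69664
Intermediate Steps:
K(Z, F) = -32 + 8*F
311*(K(C, -21) - 24) = 311*((-32 + 8*(-21)) - 24) = 311*((-32 - 168) - 24) = 311*(-200 - 24) = 311*(-224) = -69664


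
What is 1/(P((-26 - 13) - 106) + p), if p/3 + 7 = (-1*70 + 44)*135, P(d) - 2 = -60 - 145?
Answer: -1/10754 ≈ -9.2989e-5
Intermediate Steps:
P(d) = -203 (P(d) = 2 + (-60 - 145) = 2 - 205 = -203)
p = -10551 (p = -21 + 3*((-1*70 + 44)*135) = -21 + 3*((-70 + 44)*135) = -21 + 3*(-26*135) = -21 + 3*(-3510) = -21 - 10530 = -10551)
1/(P((-26 - 13) - 106) + p) = 1/(-203 - 10551) = 1/(-10754) = -1/10754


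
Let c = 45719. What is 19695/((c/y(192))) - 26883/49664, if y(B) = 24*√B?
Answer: -26883/49664 + 3781440*√3/45719 ≈ 142.72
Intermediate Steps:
19695/((c/y(192))) - 26883/49664 = 19695/((45719/((24*√192)))) - 26883/49664 = 19695/((45719/((24*(8*√3))))) - 26883*1/49664 = 19695/((45719/((192*√3)))) - 26883/49664 = 19695/((45719*(√3/576))) - 26883/49664 = 19695/((45719*√3/576)) - 26883/49664 = 19695*(192*√3/45719) - 26883/49664 = 3781440*√3/45719 - 26883/49664 = -26883/49664 + 3781440*√3/45719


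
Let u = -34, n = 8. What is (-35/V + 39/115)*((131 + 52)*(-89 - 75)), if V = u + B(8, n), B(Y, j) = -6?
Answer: -8380851/230 ≈ -36439.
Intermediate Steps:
V = -40 (V = -34 - 6 = -40)
(-35/V + 39/115)*((131 + 52)*(-89 - 75)) = (-35/(-40) + 39/115)*((131 + 52)*(-89 - 75)) = (-35*(-1/40) + 39*(1/115))*(183*(-164)) = (7/8 + 39/115)*(-30012) = (1117/920)*(-30012) = -8380851/230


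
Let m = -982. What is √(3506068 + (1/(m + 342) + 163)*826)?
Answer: √5825127535/40 ≈ 1908.1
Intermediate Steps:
√(3506068 + (1/(m + 342) + 163)*826) = √(3506068 + (1/(-982 + 342) + 163)*826) = √(3506068 + (1/(-640) + 163)*826) = √(3506068 + (-1/640 + 163)*826) = √(3506068 + (104319/640)*826) = √(3506068 + 43083747/320) = √(1165025507/320) = √5825127535/40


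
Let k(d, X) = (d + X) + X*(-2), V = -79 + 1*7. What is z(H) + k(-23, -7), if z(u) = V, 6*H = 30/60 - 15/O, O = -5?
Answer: -88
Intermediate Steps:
H = 7/12 (H = (30/60 - 15/(-5))/6 = (30*(1/60) - 15*(-⅕))/6 = (½ + 3)/6 = (⅙)*(7/2) = 7/12 ≈ 0.58333)
V = -72 (V = -79 + 7 = -72)
z(u) = -72
k(d, X) = d - X (k(d, X) = (X + d) - 2*X = d - X)
z(H) + k(-23, -7) = -72 + (-23 - 1*(-7)) = -72 + (-23 + 7) = -72 - 16 = -88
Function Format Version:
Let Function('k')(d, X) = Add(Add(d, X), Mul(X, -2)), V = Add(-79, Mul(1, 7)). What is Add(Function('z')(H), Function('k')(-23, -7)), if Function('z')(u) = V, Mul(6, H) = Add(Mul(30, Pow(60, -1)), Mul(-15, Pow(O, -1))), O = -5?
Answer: -88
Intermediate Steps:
H = Rational(7, 12) (H = Mul(Rational(1, 6), Add(Mul(30, Pow(60, -1)), Mul(-15, Pow(-5, -1)))) = Mul(Rational(1, 6), Add(Mul(30, Rational(1, 60)), Mul(-15, Rational(-1, 5)))) = Mul(Rational(1, 6), Add(Rational(1, 2), 3)) = Mul(Rational(1, 6), Rational(7, 2)) = Rational(7, 12) ≈ 0.58333)
V = -72 (V = Add(-79, 7) = -72)
Function('z')(u) = -72
Function('k')(d, X) = Add(d, Mul(-1, X)) (Function('k')(d, X) = Add(Add(X, d), Mul(-2, X)) = Add(d, Mul(-1, X)))
Add(Function('z')(H), Function('k')(-23, -7)) = Add(-72, Add(-23, Mul(-1, -7))) = Add(-72, Add(-23, 7)) = Add(-72, -16) = -88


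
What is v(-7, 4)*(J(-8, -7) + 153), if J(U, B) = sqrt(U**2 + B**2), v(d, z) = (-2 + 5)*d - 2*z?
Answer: -4437 - 29*sqrt(113) ≈ -4745.3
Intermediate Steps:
v(d, z) = -2*z + 3*d (v(d, z) = 3*d - 2*z = -2*z + 3*d)
J(U, B) = sqrt(B**2 + U**2)
v(-7, 4)*(J(-8, -7) + 153) = (-2*4 + 3*(-7))*(sqrt((-7)**2 + (-8)**2) + 153) = (-8 - 21)*(sqrt(49 + 64) + 153) = -29*(sqrt(113) + 153) = -29*(153 + sqrt(113)) = -4437 - 29*sqrt(113)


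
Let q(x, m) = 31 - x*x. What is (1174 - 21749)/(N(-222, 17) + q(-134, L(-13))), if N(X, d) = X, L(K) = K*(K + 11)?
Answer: 20575/18147 ≈ 1.1338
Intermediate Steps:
L(K) = K*(11 + K)
q(x, m) = 31 - x**2
(1174 - 21749)/(N(-222, 17) + q(-134, L(-13))) = (1174 - 21749)/(-222 + (31 - 1*(-134)**2)) = -20575/(-222 + (31 - 1*17956)) = -20575/(-222 + (31 - 17956)) = -20575/(-222 - 17925) = -20575/(-18147) = -20575*(-1/18147) = 20575/18147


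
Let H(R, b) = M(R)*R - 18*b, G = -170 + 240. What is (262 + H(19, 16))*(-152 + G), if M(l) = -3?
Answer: 6806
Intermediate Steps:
G = 70
H(R, b) = -18*b - 3*R (H(R, b) = -3*R - 18*b = -18*b - 3*R)
(262 + H(19, 16))*(-152 + G) = (262 + (-18*16 - 3*19))*(-152 + 70) = (262 + (-288 - 57))*(-82) = (262 - 345)*(-82) = -83*(-82) = 6806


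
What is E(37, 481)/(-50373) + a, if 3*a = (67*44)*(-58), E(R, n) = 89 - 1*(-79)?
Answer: -318999168/5597 ≈ -56995.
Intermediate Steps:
E(R, n) = 168 (E(R, n) = 89 + 79 = 168)
a = -170984/3 (a = ((67*44)*(-58))/3 = (2948*(-58))/3 = (⅓)*(-170984) = -170984/3 ≈ -56995.)
E(37, 481)/(-50373) + a = 168/(-50373) - 170984/3 = 168*(-1/50373) - 170984/3 = -56/16791 - 170984/3 = -318999168/5597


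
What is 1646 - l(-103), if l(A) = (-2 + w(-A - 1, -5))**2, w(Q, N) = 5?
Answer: 1637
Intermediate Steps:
l(A) = 9 (l(A) = (-2 + 5)**2 = 3**2 = 9)
1646 - l(-103) = 1646 - 1*9 = 1646 - 9 = 1637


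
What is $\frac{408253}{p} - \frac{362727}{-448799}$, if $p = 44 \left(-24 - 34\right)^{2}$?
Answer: $\frac{236912937779}{66429432784} \approx 3.5664$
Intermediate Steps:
$p = 148016$ ($p = 44 \left(-58\right)^{2} = 44 \cdot 3364 = 148016$)
$\frac{408253}{p} - \frac{362727}{-448799} = \frac{408253}{148016} - \frac{362727}{-448799} = 408253 \cdot \frac{1}{148016} - - \frac{362727}{448799} = \frac{408253}{148016} + \frac{362727}{448799} = \frac{236912937779}{66429432784}$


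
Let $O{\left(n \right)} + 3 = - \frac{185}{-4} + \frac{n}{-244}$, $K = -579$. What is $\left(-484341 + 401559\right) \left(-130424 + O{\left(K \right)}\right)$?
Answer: $\frac{658371951342}{61} \approx 1.0793 \cdot 10^{10}$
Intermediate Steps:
$O{\left(n \right)} = \frac{173}{4} - \frac{n}{244}$ ($O{\left(n \right)} = -3 + \left(- \frac{185}{-4} + \frac{n}{-244}\right) = -3 + \left(\left(-185\right) \left(- \frac{1}{4}\right) + n \left(- \frac{1}{244}\right)\right) = -3 - \left(- \frac{185}{4} + \frac{n}{244}\right) = \frac{173}{4} - \frac{n}{244}$)
$\left(-484341 + 401559\right) \left(-130424 + O{\left(K \right)}\right) = \left(-484341 + 401559\right) \left(-130424 + \left(\frac{173}{4} - - \frac{579}{244}\right)\right) = - 82782 \left(-130424 + \left(\frac{173}{4} + \frac{579}{244}\right)\right) = - 82782 \left(-130424 + \frac{2783}{61}\right) = \left(-82782\right) \left(- \frac{7953081}{61}\right) = \frac{658371951342}{61}$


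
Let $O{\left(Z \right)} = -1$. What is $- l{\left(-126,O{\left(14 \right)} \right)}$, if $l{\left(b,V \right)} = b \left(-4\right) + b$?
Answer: $-378$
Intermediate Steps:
$l{\left(b,V \right)} = - 3 b$ ($l{\left(b,V \right)} = - 4 b + b = - 3 b$)
$- l{\left(-126,O{\left(14 \right)} \right)} = - \left(-3\right) \left(-126\right) = \left(-1\right) 378 = -378$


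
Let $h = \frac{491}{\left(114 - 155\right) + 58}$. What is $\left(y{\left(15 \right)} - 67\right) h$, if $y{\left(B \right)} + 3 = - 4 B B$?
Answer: $- \frac{476270}{17} \approx -28016.0$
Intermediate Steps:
$y{\left(B \right)} = -3 - 4 B^{2}$ ($y{\left(B \right)} = -3 + - 4 B B = -3 - 4 B^{2}$)
$h = \frac{491}{17}$ ($h = \frac{491}{-41 + 58} = \frac{491}{17} \approx 28.882$)
$\left(y{\left(15 \right)} - 67\right) h = \left(\left(-3 - 4 \cdot 15^{2}\right) - 67\right) \frac{491}{17} = \left(\left(-3 - 900\right) - 67\right) \frac{491}{17} = \left(-903 - 67\right) \frac{491}{17} = \left(-970\right) \frac{491}{17} = - \frac{476270}{17}$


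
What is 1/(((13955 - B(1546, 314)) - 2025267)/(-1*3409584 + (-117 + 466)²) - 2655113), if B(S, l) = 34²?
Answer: -3287783/8729433372011 ≈ -3.7663e-7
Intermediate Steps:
B(S, l) = 1156
1/(((13955 - B(1546, 314)) - 2025267)/(-1*3409584 + (-117 + 466)²) - 2655113) = 1/(((13955 - 1*1156) - 2025267)/(-1*3409584 + (-117 + 466)²) - 2655113) = 1/(((13955 - 1156) - 2025267)/(-3409584 + 349²) - 2655113) = 1/((12799 - 2025267)/(-3409584 + 121801) - 2655113) = 1/(-2012468/(-3287783) - 2655113) = 1/(-2012468*(-1/3287783) - 2655113) = 1/(2012468/3287783 - 2655113) = 1/(-8729433372011/3287783) = -3287783/8729433372011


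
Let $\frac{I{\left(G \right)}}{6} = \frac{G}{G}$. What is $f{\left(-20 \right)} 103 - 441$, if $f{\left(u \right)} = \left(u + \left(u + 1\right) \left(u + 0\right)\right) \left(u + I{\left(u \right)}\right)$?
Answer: $-519561$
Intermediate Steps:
$I{\left(G \right)} = 6$ ($I{\left(G \right)} = 6 \frac{G}{G} = 6 \cdot 1 = 6$)
$f{\left(u \right)} = \left(6 + u\right) \left(u + u \left(1 + u\right)\right)$ ($f{\left(u \right)} = \left(u + \left(u + 1\right) \left(u + 0\right)\right) \left(u + 6\right) = \left(u + \left(1 + u\right) u\right) \left(6 + u\right) = \left(u + u \left(1 + u\right)\right) \left(6 + u\right) = \left(6 + u\right) \left(u + u \left(1 + u\right)\right)$)
$f{\left(-20 \right)} 103 - 441 = - 20 \left(12 + \left(-20\right)^{2} + 8 \left(-20\right)\right) 103 - 441 = - 20 \left(12 + 400 - 160\right) 103 - 441 = \left(-20\right) 252 \cdot 103 - 441 = \left(-5040\right) 103 - 441 = -519120 - 441 = -519561$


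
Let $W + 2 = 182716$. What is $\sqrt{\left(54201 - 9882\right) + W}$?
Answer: $\sqrt{227033} \approx 476.48$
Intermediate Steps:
$W = 182714$ ($W = -2 + 182716 = 182714$)
$\sqrt{\left(54201 - 9882\right) + W} = \sqrt{\left(54201 - 9882\right) + 182714} = \sqrt{44319 + 182714} = \sqrt{227033}$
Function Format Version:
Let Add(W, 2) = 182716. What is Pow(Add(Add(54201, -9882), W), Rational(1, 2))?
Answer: Pow(227033, Rational(1, 2)) ≈ 476.48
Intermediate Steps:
W = 182714 (W = Add(-2, 182716) = 182714)
Pow(Add(Add(54201, -9882), W), Rational(1, 2)) = Pow(Add(Add(54201, -9882), 182714), Rational(1, 2)) = Pow(Add(44319, 182714), Rational(1, 2)) = Pow(227033, Rational(1, 2))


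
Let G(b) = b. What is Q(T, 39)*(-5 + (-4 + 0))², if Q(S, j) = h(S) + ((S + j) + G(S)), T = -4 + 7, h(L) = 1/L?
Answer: 3672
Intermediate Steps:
T = 3
Q(S, j) = j + 1/S + 2*S (Q(S, j) = 1/S + ((S + j) + S) = 1/S + (j + 2*S) = j + 1/S + 2*S)
Q(T, 39)*(-5 + (-4 + 0))² = (39 + 1/3 + 2*3)*(-5 + (-4 + 0))² = (39 + ⅓ + 6)*(-5 - 4)² = (136/3)*(-9)² = (136/3)*81 = 3672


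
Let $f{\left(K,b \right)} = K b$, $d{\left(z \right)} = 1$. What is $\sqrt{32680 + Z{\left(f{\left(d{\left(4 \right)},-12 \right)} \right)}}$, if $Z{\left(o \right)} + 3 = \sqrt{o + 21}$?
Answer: $2 \sqrt{8170} \approx 180.78$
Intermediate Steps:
$Z{\left(o \right)} = -3 + \sqrt{21 + o}$ ($Z{\left(o \right)} = -3 + \sqrt{o + 21} = -3 + \sqrt{21 + o}$)
$\sqrt{32680 + Z{\left(f{\left(d{\left(4 \right)},-12 \right)} \right)}} = \sqrt{32680 - \left(3 - \sqrt{21 + 1 \left(-12\right)}\right)} = \sqrt{32680 - \left(3 - \sqrt{21 - 12}\right)} = \sqrt{32680 - \left(3 - \sqrt{9}\right)} = \sqrt{32680 + \left(-3 + 3\right)} = \sqrt{32680 + 0} = \sqrt{32680} = 2 \sqrt{8170}$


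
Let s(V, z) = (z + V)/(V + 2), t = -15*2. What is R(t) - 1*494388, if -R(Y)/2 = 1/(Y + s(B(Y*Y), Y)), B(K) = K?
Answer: -6474009958/13095 ≈ -4.9439e+5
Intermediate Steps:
t = -30
s(V, z) = (V + z)/(2 + V)
R(Y) = -2/(Y + (Y + Y²)/(2 + Y²)) (R(Y) = -2/(Y + (Y*Y + Y)/(2 + Y*Y)) = -2/(Y + (Y² + Y)/(2 + Y²)) = -2/(Y + (Y + Y²)/(2 + Y²)))
R(t) - 1*494388 = 2*(-2 - 1*(-30)²)/(-30*(3 - 30 + (-30)²)) - 1*494388 = 2*(-1/30)*(-2 - 1*900)/(3 - 30 + 900) - 494388 = 2*(-1/30)*(-2 - 900)/873 - 494388 = 2*(-1/30)*(1/873)*(-902) - 494388 = 902/13095 - 494388 = -6474009958/13095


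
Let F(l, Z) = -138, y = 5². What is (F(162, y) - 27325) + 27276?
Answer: -187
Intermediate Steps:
y = 25
(F(162, y) - 27325) + 27276 = (-138 - 27325) + 27276 = -27463 + 27276 = -187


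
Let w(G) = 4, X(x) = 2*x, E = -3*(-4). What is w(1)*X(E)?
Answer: 96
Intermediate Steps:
E = 12
w(1)*X(E) = 4*(2*12) = 4*24 = 96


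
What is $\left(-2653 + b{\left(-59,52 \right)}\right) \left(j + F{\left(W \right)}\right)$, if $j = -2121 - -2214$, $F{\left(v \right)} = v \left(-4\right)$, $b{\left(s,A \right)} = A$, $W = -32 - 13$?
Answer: $-710073$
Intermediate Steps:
$W = -45$
$F{\left(v \right)} = - 4 v$
$j = 93$ ($j = -2121 + 2214 = 93$)
$\left(-2653 + b{\left(-59,52 \right)}\right) \left(j + F{\left(W \right)}\right) = \left(-2653 + 52\right) \left(93 - -180\right) = - 2601 \left(93 + 180\right) = \left(-2601\right) 273 = -710073$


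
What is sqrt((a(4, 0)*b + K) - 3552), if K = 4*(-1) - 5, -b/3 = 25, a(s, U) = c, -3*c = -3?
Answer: 6*I*sqrt(101) ≈ 60.299*I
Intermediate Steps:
c = 1 (c = -1/3*(-3) = 1)
a(s, U) = 1
b = -75 (b = -3*25 = -75)
K = -9 (K = -4 - 5 = -9)
sqrt((a(4, 0)*b + K) - 3552) = sqrt((1*(-75) - 9) - 3552) = sqrt((-75 - 9) - 3552) = sqrt(-84 - 3552) = sqrt(-3636) = 6*I*sqrt(101)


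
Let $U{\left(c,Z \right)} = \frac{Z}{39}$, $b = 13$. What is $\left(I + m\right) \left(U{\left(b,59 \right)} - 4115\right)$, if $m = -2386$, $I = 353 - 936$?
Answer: $\frac{476304794}{39} \approx 1.2213 \cdot 10^{7}$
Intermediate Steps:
$U{\left(c,Z \right)} = \frac{Z}{39}$ ($U{\left(c,Z \right)} = Z \frac{1}{39} = \frac{Z}{39}$)
$I = -583$ ($I = 353 - 936 = -583$)
$\left(I + m\right) \left(U{\left(b,59 \right)} - 4115\right) = \left(-583 - 2386\right) \left(\frac{1}{39} \cdot 59 - 4115\right) = - 2969 \left(\frac{59}{39} - 4115\right) = \left(-2969\right) \left(- \frac{160426}{39}\right) = \frac{476304794}{39}$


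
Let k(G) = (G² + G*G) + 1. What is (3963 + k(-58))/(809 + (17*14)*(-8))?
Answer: -3564/365 ≈ -9.7644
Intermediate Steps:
k(G) = 1 + 2*G² (k(G) = (G² + G²) + 1 = 2*G² + 1 = 1 + 2*G²)
(3963 + k(-58))/(809 + (17*14)*(-8)) = (3963 + (1 + 2*(-58)²))/(809 + (17*14)*(-8)) = (3963 + (1 + 2*3364))/(809 + 238*(-8)) = (3963 + (1 + 6728))/(809 - 1904) = (3963 + 6729)/(-1095) = 10692*(-1/1095) = -3564/365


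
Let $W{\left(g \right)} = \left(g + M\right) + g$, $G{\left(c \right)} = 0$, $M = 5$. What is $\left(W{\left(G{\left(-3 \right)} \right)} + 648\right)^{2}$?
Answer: $426409$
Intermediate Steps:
$W{\left(g \right)} = 5 + 2 g$ ($W{\left(g \right)} = \left(g + 5\right) + g = \left(5 + g\right) + g = 5 + 2 g$)
$\left(W{\left(G{\left(-3 \right)} \right)} + 648\right)^{2} = \left(\left(5 + 2 \cdot 0\right) + 648\right)^{2} = \left(\left(5 + 0\right) + 648\right)^{2} = \left(5 + 648\right)^{2} = 653^{2} = 426409$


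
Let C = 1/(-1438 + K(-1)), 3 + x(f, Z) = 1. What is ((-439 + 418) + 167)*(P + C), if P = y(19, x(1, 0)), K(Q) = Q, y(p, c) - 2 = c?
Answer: -146/1439 ≈ -0.10146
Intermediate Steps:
x(f, Z) = -2 (x(f, Z) = -3 + 1 = -2)
y(p, c) = 2 + c
C = -1/1439 (C = 1/(-1438 - 1) = 1/(-1439) = -1/1439 ≈ -0.00069493)
P = 0 (P = 2 - 2 = 0)
((-439 + 418) + 167)*(P + C) = ((-439 + 418) + 167)*(0 - 1/1439) = (-21 + 167)*(-1/1439) = 146*(-1/1439) = -146/1439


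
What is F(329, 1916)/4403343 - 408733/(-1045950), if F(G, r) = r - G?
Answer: 600483839023/1535225536950 ≈ 0.39114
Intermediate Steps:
F(329, 1916)/4403343 - 408733/(-1045950) = (1916 - 1*329)/4403343 - 408733/(-1045950) = (1916 - 329)*(1/4403343) - 408733*(-1/1045950) = 1587*(1/4403343) + 408733/1045950 = 529/1467781 + 408733/1045950 = 600483839023/1535225536950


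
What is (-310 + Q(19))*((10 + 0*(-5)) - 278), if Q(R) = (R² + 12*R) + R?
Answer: -79864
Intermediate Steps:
Q(R) = R² + 13*R
(-310 + Q(19))*((10 + 0*(-5)) - 278) = (-310 + 19*(13 + 19))*((10 + 0*(-5)) - 278) = (-310 + 19*32)*((10 + 0) - 278) = (-310 + 608)*(10 - 278) = 298*(-268) = -79864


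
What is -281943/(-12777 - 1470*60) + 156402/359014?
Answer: 19502414826/6042026113 ≈ 3.2278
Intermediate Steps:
-281943/(-12777 - 1470*60) + 156402/359014 = -281943/(-12777 - 1*88200) + 156402*(1/359014) = -281943/(-12777 - 88200) + 78201/179507 = -281943/(-100977) + 78201/179507 = -281943*(-1/100977) + 78201/179507 = 93981/33659 + 78201/179507 = 19502414826/6042026113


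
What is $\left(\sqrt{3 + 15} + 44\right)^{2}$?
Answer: $1954 + 264 \sqrt{2} \approx 2327.4$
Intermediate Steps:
$\left(\sqrt{3 + 15} + 44\right)^{2} = \left(\sqrt{18} + 44\right)^{2} = \left(3 \sqrt{2} + 44\right)^{2} = \left(44 + 3 \sqrt{2}\right)^{2}$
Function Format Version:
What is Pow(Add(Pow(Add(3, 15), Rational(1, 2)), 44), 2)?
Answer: Add(1954, Mul(264, Pow(2, Rational(1, 2)))) ≈ 2327.4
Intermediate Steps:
Pow(Add(Pow(Add(3, 15), Rational(1, 2)), 44), 2) = Pow(Add(Pow(18, Rational(1, 2)), 44), 2) = Pow(Add(Mul(3, Pow(2, Rational(1, 2))), 44), 2) = Pow(Add(44, Mul(3, Pow(2, Rational(1, 2)))), 2)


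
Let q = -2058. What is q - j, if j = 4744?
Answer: -6802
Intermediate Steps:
q - j = -2058 - 1*4744 = -2058 - 4744 = -6802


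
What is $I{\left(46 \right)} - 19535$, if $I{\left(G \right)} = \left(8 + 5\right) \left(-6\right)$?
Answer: $-19613$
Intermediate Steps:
$I{\left(G \right)} = -78$ ($I{\left(G \right)} = 13 \left(-6\right) = -78$)
$I{\left(46 \right)} - 19535 = -78 - 19535 = -19613$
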